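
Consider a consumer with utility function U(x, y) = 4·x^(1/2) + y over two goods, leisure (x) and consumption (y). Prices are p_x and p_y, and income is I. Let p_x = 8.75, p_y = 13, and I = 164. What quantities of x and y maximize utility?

Utility is quasi-linear in y; the FOC for x is 2/√x = p_x/p_y.
Thus x* = (2·p_y/p_x)² — independent of I — with the rest of income spent on y.
Plugging in: x* = (2·13/8.75)² = 8.8294, y* = 6.6725.

x* = 8.8294, y* = 6.6725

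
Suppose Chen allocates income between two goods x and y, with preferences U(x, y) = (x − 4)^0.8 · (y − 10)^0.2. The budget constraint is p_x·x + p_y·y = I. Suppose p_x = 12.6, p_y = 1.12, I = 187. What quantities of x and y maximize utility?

MRS = 4·(y−10)/(x−4). Tangency with p_x/p_y gives y−10 = (1/4)·(p_x/p_y)·(x−4).
After buying the subsistence bundle (4, 10), a share 0.8 of the remaining income goes to x: x* = 4 + 0.8·(I − 4p_x − 10p_y)/p_x.
Discretionary income = 187 − 4·12.6 − 10·1.12 = 125.4; x* = 4 + 0.8·125.4/12.6 = 11.9619; y* = 10 + 0.2·125.4/1.12 = 32.3929.

x* = 11.9619, y* = 32.3929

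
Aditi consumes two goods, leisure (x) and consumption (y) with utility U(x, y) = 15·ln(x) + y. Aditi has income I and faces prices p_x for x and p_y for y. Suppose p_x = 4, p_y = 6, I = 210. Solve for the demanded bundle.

At the given prices: x* = 15·6/4 = 22.5, and y* = 20.

x* = 22.5, y* = 20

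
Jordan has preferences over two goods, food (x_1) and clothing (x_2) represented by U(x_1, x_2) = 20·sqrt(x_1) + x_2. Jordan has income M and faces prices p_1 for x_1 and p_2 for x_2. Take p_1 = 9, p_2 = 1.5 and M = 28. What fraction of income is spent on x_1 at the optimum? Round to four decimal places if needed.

Set MRS = p_1/p_2: 10·x_1^(−1/2) = p_1/p_2.
Solve: √x_1 = 10·p_2/p_1, so x_1*(p_1,p_2) = (10·p_2/p_1)², and x_2* = (M − p_1·x_1*)/p_2.
Plugging in: x_1* = (10·1.5/9)² = 2.7778, x_2* = 2.
Expenditure on x_1: 9·2.7778 = 25; share = 0.8929.

share on x_1 = 0.8929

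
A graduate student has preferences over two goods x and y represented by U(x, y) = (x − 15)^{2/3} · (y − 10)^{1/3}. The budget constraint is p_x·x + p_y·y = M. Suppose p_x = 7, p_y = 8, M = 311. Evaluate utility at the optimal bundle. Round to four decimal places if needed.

V = 9.1098

Let x' = x−15, y' = y−10. MRS = 2·y'/x' = p_x/p_y.
After buying the subsistence bundle (15, 10), a share 2/3 of the remaining income goes to x: x* = 15 + 2/3·(M − 15p_x − 10p_y)/p_x.
Discretionary income = 311 − 15·7 − 10·8 = 126; x* = 15 + 2/3·126/7 = 27; y* = 10 + 1/3·126/8 = 15.25.
Utility at the optimum: U(27, 15.25) = 9.1098.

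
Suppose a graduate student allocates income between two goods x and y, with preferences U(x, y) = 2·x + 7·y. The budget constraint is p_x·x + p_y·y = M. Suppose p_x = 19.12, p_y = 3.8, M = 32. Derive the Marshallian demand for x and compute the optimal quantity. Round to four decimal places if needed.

x* = 0

Linear utility — the consumer picks whichever good has higher MU/price: 2/19.12 = 0.1046 vs 7/3.8 = 1.8421.
y gives more utility per dollar, so spend all income on y: y* = M/p_y, x* = 0.
Numerically: x* = 0, y* = 8.4211.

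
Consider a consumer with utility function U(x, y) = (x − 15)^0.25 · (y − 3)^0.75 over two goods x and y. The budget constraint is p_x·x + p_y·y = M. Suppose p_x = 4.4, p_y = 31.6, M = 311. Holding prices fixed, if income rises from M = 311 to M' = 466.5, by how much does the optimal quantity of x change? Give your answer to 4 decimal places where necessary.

Δx* = 8.8352

After buying the subsistence bundle (15, 3), a share 0.25 of the remaining income goes to x: x* = 15 + 0.25·(M − 15p_x − 3p_y)/p_x.
Discretionary income = 311 − 15·4.4 − 3·31.6 = 150.2; x* = 15 + 0.25·150.2/4.4 = 23.5341.
At M' = 466.5: x* = 32.3693. Change: 32.3693 − 23.5341 = 8.8352.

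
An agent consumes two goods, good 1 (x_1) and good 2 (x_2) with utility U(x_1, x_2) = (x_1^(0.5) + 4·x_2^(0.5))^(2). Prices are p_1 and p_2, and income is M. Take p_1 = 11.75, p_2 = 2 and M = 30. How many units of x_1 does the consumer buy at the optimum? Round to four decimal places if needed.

x_1* = 0.0269

From the CES first-order condition, (1/4)·(x_2/x_1)^(0.5) = p_1/p_2.
Hence x_2/x_1 = (4·p_1/p_2)^(1/(0.5)), i.e. raised to the 2 power.
With the ratio pinned down, the budget gives x_1* = M/(p_1 + p_2·(x_2/x_1)) and x_2* = (x_2/x_1)·x_1*.
Numerically x_2/x_1 = 552.25, so x_1* = 30/(11.75 + 2·552.25) = 0.0269.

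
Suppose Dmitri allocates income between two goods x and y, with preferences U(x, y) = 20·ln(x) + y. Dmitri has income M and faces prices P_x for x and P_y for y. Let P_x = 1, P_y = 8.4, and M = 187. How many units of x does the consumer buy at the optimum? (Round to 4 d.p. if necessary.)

Set MRS = P_x/P_y: (20/x)/1 = P_x/P_y.
So x*(P_x,P_y) = 20·P_y/P_x, independent of income; and y* = (M − 20·P_y)/P_y.
At the given prices: x* = 20·8.4/1 = 168.

x* = 168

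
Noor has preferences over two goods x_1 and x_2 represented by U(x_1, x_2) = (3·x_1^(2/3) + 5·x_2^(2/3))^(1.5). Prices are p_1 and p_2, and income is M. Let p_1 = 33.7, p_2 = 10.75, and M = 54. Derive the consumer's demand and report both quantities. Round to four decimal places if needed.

x_1* = 0.0345, x_2* = 4.9152

Substitute x_2 = (x_2/x_1)·x_1 into the budget: x_1* = M/(p_1 + p_2·(x_2/x_1)).
Numerically x_2/x_1 = 142.629894, so x_1* = 54/(33.7 + 10.75·142.629894) = 0.0345 and x_2* = 142.629894·0.0345 = 4.9152.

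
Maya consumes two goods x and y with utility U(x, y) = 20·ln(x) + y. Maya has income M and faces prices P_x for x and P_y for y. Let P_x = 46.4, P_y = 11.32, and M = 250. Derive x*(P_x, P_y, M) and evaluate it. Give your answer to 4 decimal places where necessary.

x* = 4.8793

At the given prices: x* = 20·11.32/46.4 = 4.8793.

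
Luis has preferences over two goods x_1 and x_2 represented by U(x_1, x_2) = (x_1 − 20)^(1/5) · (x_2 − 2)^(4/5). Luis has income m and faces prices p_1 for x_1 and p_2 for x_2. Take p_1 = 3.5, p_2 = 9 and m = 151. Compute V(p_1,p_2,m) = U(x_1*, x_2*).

V = 5.1264

Let x_1' = x_1−20, x_2' = x_2−2. MRS = (1/4)·x_2'/x_1' = p_1/p_2.
After buying the subsistence bundle (20, 2), a share 0.2 of the remaining income goes to x_1: x_1* = 20 + 0.2·(m − 20p_1 − 2p_2)/p_1.
Discretionary income = 151 − 20·3.5 − 2·9 = 63; x_1* = 20 + 0.2·63/3.5 = 23.6; x_2* = 2 + 0.8·63/9 = 7.6.
Utility at the optimum: U(23.6, 7.6) = 5.1264.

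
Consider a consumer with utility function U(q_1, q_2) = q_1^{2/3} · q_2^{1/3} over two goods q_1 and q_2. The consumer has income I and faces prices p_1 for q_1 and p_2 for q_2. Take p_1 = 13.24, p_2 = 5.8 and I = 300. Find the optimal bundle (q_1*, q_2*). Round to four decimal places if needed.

q_1* = 15.1057, q_2* = 17.2414

Demand: q_1*(p_1,p_2,I) = 2/3·I/p_1 and q_2* = 1/3·I/p_2.
At p_1=13.24, p_2=5.8, I=300: q_1* = 2/3·300/13.24 = 15.1057, q_2* = 17.2414.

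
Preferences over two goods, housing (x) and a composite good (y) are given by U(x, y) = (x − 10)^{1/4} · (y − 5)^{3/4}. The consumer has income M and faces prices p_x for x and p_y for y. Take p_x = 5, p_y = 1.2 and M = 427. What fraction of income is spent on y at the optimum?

share on y = 0.6657

MRS = (1/3)·(y−5)/(x−10). Tangency with p_x/p_y gives y−5 = 3·(p_x/p_y)·(x−10).
After buying the subsistence bundle (10, 5), a share 0.25 of the remaining income goes to x: x* = 10 + 0.25·(M − 10p_x − 5p_y)/p_x.
Discretionary income = 427 − 10·5 − 5·1.2 = 371; x* = 10 + 0.25·371/5 = 28.55; y* = 5 + 0.75·371/1.2 = 236.875.
Expenditure on y: 1.2·236.875 = 284.25; share = 0.6657.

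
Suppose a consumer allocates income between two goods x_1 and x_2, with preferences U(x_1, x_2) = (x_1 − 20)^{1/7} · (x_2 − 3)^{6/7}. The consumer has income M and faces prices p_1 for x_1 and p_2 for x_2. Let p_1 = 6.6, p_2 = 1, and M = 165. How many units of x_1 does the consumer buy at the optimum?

After buying the subsistence bundle (20, 3), a share 1/7 of the remaining income goes to x_1: x_1* = 20 + 1/7·(M − 20p_1 − 3p_2)/p_1.
Discretionary income = 165 − 20·6.6 − 3·1 = 30; x_1* = 20 + 1/7·30/6.6 = 20.6494.

x_1* = 20.6494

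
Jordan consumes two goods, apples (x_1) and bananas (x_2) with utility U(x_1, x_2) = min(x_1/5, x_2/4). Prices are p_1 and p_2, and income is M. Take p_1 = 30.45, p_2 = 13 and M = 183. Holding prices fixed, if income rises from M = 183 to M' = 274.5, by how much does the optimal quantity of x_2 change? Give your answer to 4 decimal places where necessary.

With perfect complements, no substitution: consume in ratio x_1:x_2 = 5:4.
Budget: p_1·x_1 + p_2·(4/5)·x_1 = M, so (5·p_1 + 4·p_2)·x_1 = 5·M.
Demand: x_1*(p_1,p_2,M) = 5·M/(5·p_1 + 4·p_2), x_2* = 4·M/(5·p_1 + 4·p_2).
Here 5·30.45 + 4·13 = 204.25, giving x_2* = 3.5838.
At M' = 274.5: x_2* = 5.3758. Change: 5.3758 − 3.5838 = 1.7919.

Δx_2* = 1.7919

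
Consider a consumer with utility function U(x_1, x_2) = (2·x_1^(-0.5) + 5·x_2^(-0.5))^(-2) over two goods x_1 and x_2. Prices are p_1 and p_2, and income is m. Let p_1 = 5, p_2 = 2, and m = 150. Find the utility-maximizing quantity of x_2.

MU_x_1 ∝ 2·x_1^(-1.5), MU_x_2 ∝ 5·x_2^(-1.5), so MRS = (2/5)·(x_2/x_1)^(1.5) = p_1/p_2.
Solve for the ratio: x_2/x_1 = [(5/2)·p_1/p_2]^(2/3).
With the ratio pinned down, the budget gives x_1* = m/(p_1 + p_2·(x_2/x_1)) and x_2* = (x_2/x_1)·x_1*.
Numerically x_2/x_1 = 3.393022, so x_1* = 150/(5 + 2·3.393022) = 12.7269 and x_2* = 3.393022·12.7269 = 43.1827.

x_2* = 43.1827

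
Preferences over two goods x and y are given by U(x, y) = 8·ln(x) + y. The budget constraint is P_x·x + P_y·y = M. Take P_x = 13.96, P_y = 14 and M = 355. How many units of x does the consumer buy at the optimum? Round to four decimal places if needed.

At the given prices: x* = 8·14/13.96 = 8.0229.

x* = 8.0229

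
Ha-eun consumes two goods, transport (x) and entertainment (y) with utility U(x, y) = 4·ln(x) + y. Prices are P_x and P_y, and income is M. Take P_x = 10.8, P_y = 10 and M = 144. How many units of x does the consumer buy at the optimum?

x* = 3.7037

Set MRS = P_x/P_y: (4/x)/1 = P_x/P_y.
So x*(P_x,P_y) = 4·P_y/P_x, independent of income; and y* = (M − 4·P_y)/P_y.
At the given prices: x* = 4·10/10.8 = 3.7037.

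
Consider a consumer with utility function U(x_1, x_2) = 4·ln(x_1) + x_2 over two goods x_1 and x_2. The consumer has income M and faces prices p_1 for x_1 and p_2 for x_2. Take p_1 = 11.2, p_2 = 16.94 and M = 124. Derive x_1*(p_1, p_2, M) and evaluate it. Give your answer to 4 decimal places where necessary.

x_1* = 6.05

MU_x_1 = 4/x_1, MU_x_2 = 1. Tangency: 4/x_1 = p_1/p_2.
So x_1*(p_1,p_2) = 4·p_2/p_1, independent of income; and x_2* = (M − 4·p_2)/p_2.
At the given prices: x_1* = 4·16.94/11.2 = 6.05.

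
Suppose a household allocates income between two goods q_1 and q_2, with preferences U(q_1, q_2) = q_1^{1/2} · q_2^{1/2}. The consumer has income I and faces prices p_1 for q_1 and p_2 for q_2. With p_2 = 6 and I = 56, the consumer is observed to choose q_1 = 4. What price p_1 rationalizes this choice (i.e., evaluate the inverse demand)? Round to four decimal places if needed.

p_1 = 7

Tangency: MRS = q_2/q_1 = p_1/p_2.
Rearranging, p_2·q_2 = p_1·q_1. Substituting into the budget gives p_1·q_1·(1 + 1) = I.
Demand: q_1*(p_1,p_2,I) = 0.5·I/p_1 and q_2* = 0.5·I/p_2.
Set q_1* = 4 in the demand function and solve for p_1: p_1 = 7.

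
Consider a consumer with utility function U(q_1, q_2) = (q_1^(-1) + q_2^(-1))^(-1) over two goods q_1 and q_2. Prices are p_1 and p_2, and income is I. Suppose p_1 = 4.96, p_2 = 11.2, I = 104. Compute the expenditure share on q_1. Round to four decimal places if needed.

MU_q_1 ∝ q_1^(-2), MU_q_2 ∝ q_2^(-2), so MRS = (q_2/q_1)^(2) = p_1/p_2.
Solve for the ratio: q_2/q_1 = [p_1/p_2]^(0.5).
Substitute q_2 = (q_2/q_1)·q_1 into the budget: q_1* = I/(p_1 + p_2·(q_2/q_1)).
Numerically q_2/q_1 = 0.665475, so q_1* = 104/(4.96 + 11.2·0.665475) = 8.3781 and q_2* = 0.665475·8.3781 = 5.5754.
Expenditure on q_1: 4.96·8.3781 = 41.5554; share = 0.3996.

share on q_1 = 0.3996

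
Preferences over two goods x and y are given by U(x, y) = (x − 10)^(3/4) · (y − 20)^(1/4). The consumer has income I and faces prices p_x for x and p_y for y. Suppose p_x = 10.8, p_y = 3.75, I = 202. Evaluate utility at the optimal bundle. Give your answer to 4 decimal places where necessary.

Let x' = x−10, y' = y−20. MRS = 3·y'/x' = p_x/p_y.
Substituting into the budget: x* = 10 + 0.75·(I − 10·p_x − 20·p_y)/p_x, and y* = 20 + 0.25·(…)/p_y.
Discretionary income = 202 − 10·10.8 − 20·3.75 = 19; x* = 10 + 0.75·19/10.8 = 11.3194; y* = 20 + 0.25·19/3.75 = 21.2667.
Utility at the optimum: U(11.3194, 21.2667) = 1.306.

V = 1.306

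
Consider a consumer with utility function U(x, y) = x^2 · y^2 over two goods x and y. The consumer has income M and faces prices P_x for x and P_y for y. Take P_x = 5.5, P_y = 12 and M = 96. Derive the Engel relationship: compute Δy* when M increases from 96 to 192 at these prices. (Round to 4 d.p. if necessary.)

Δy* = 4

MU_x/MU_y = (2·y)/(2·x); tangency sets this equal to P_x/P_y.
Rearranging, P_y·y = P_x·x. Substituting into the budget gives P_x·x·(1 + 1) = M.
Demand: x*(P_x,P_y,M) = 0.5·M/P_x and y* = 0.5·M/P_y.
At P_x=5.5, P_y=12, M=96: y* = 0.5·96/12 = 4.
At M' = 192: y* = 8. Change: 8 − 4 = 4.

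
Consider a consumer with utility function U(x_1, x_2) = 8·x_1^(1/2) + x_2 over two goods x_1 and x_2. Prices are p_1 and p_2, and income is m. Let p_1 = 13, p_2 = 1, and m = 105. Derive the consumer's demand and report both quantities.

Plugging in: x_1* = (4·1/13)² = 0.0947, x_2* = 103.7692.

x_1* = 0.0947, x_2* = 103.7692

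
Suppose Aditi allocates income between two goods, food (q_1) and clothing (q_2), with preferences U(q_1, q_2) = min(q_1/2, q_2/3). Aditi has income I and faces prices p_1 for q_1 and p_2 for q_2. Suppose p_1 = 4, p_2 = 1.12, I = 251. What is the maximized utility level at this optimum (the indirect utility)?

With perfect complements, no substitution: consume in ratio q_1:q_2 = 2:3.
Budget: p_1·q_1 + p_2·(3/2)·q_1 = I, so (2·p_1 + 3·p_2)·q_1 = 2·I.
Demand: q_1*(p_1,p_2,I) = 2·I/(2·p_1 + 3·p_2), q_2* = 3·I/(2·p_1 + 3·p_2).
Here 2·4 + 3·1.12 = 11.36, giving q_1* = 44.1901 and q_2* = 66.2852.
Utility at the optimum: U(44.1901, 66.2852) = 22.0951.

V = 22.0951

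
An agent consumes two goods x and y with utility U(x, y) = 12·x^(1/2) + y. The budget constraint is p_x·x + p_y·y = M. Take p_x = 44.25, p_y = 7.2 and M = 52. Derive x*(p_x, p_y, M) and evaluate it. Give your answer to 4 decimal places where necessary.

x* = 0.9531

MU_x = 6/√x, MU_y = 1. Tangency: 6/√x = p_x/p_y.
Solve: √x = 6·p_y/p_x, so x*(p_x,p_y) = (6·p_y/p_x)², and y* = (M − p_x·x*)/p_y.
Plugging in: x* = (6·7.2/44.25)² = 0.9531.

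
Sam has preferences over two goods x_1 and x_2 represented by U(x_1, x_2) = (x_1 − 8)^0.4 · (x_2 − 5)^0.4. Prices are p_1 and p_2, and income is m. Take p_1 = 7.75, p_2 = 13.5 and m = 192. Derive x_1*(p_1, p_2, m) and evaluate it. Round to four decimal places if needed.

x_1* = 12.0323

This is Cobb-Douglas in (x_1−8, x_2−5): tangency gives 0.4·p_2·(x_2−5) = 0.4·p_1·(x_1−8).
Substituting into the budget: x_1* = 8 + 0.5·(m − 8·p_1 − 5·p_2)/p_1, and x_2* = 5 + 0.5·(…)/p_2.
Discretionary income = 192 − 8·7.75 − 5·13.5 = 62.5; x_1* = 8 + 0.5·62.5/7.75 = 12.0323.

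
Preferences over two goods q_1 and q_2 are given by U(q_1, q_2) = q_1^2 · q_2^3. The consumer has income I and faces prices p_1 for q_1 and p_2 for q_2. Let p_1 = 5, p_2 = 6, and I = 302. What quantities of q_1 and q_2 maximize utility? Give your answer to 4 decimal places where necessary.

At p_1=5, p_2=6, I=302: q_1* = 0.4·302/5 = 24.16, q_2* = 30.2.

q_1* = 24.16, q_2* = 30.2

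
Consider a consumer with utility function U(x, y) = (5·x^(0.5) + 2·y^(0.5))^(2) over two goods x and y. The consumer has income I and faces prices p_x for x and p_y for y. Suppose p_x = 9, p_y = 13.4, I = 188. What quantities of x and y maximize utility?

x* = 18.8619, y* = 1.3614

MU_x ∝ 5·x^(-0.5), MU_y ∝ 2·y^(-0.5), so MRS = (5/2)·(y/x)^(0.5) = p_x/p_y.
Hence y/x = ((2/5)·p_x/p_y)^(1/(0.5)), i.e. raised to the 2 power.
With the ratio pinned down, the budget gives x* = I/(p_x + p_y·(y/x)) and y* = (y/x)·x*.
Numerically y/x = 0.072176, so x* = 188/(9 + 13.4·0.072176) = 18.8619 and y* = 0.072176·18.8619 = 1.3614.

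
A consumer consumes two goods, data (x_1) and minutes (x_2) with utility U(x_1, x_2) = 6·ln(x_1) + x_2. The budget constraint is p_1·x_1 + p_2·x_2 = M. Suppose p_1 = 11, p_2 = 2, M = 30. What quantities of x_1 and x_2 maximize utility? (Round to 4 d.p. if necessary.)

At the given prices: x_1* = 6·2/11 = 1.0909, and x_2* = 9.

x_1* = 1.0909, x_2* = 9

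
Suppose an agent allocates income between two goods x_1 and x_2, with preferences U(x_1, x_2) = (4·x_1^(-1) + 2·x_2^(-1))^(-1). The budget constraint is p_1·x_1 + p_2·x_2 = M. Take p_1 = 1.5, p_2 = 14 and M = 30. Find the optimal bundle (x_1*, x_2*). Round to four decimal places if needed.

From the CES first-order condition, 2·(x_2/x_1)^(2) = p_1/p_2.
Solve for the ratio: x_2/x_1 = [(1/2)·p_1/p_2]^(0.5).
With the ratio pinned down, the budget gives x_1* = M/(p_1 + p_2·(x_2/x_1)) and x_2* = (x_2/x_1)·x_1*.
Numerically x_2/x_1 = 0.231455, so x_1* = 30/(1.5 + 14·0.231455) = 6.3286 and x_2* = 0.231455·6.3286 = 1.4648.

x_1* = 6.3286, x_2* = 1.4648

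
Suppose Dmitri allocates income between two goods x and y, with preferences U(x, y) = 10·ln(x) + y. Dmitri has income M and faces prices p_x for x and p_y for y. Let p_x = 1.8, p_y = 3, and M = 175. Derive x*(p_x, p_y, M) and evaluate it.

MU_x = 10/x, MU_y = 1. Tangency: 10/x = p_x/p_y.
So x*(p_x,p_y) = 10·p_y/p_x, independent of income; and y* = (M − 10·p_y)/p_y.
At the given prices: x* = 10·3/1.8 = 16.6667.

x* = 16.6667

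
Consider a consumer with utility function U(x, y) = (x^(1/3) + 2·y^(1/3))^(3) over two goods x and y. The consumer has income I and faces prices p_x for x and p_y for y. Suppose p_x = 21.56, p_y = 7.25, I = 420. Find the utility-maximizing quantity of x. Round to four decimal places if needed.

Numerically y/x = 14.504779, so x* = 420/(21.56 + 7.25·14.504779) = 3.3144.

x* = 3.3144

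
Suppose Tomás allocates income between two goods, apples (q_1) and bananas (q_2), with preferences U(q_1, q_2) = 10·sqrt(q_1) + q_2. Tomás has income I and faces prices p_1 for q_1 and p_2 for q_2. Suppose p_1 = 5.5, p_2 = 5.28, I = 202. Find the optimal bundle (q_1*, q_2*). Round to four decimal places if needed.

q_1* = 23.04, q_2* = 14.2576

Plugging in: q_1* = (5·5.28/5.5)² = 23.04, q_2* = 14.2576.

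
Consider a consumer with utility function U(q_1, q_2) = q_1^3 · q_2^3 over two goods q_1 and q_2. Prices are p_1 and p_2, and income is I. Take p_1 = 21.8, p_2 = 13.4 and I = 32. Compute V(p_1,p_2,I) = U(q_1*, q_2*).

V = 0.673

MU_q_1/MU_q_2 = (3·q_2)/(3·q_1); tangency sets this equal to p_1/p_2.
So 3·p_2·q_2 = 3·p_1·q_1; combined with the budget, a share 0.5 of income goes to q_1.
Demand: q_1*(p_1,p_2,I) = 0.5·I/p_1 and q_2* = 0.5·I/p_2.
At p_1=21.8, p_2=13.4, I=32: q_1* = 0.5·32/21.8 = 0.7339, q_2* = 1.194.
Utility at the optimum: U(0.7339, 1.194) = 0.673.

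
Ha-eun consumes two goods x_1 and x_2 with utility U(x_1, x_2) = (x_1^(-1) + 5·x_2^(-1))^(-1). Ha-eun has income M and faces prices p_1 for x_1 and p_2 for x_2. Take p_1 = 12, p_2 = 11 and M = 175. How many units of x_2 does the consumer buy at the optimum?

MRS = MU_x_1/MU_x_2 = (1/5)·(x_2/x_1)^(2). Set equal to p_1/p_2.
Solve for the ratio: x_2/x_1 = [5·p_1/p_2]^(0.5).
With the ratio pinned down, the budget gives x_1* = M/(p_1 + p_2·(x_2/x_1)) and x_2* = (x_2/x_1)·x_1*.
Numerically x_2/x_1 = 2.335497, so x_1* = 175/(12 + 11·2.335497) = 4.6431 and x_2* = 2.335497·4.6431 = 10.8439.

x_2* = 10.8439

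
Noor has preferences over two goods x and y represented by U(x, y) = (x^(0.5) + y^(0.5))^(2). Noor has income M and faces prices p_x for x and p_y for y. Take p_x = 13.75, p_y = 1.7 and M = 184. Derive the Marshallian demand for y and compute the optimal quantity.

y* = 96.3259

MRS = MU_x/MU_y = (y/x)^(0.5). Set equal to p_x/p_y.
Hence y/x = (p_x/p_y)^(1/(0.5)), i.e. raised to the 2 power.
With the ratio pinned down, the budget gives x* = M/(p_x + p_y·(y/x)) and y* = (y/x)·x*.
Numerically y/x = 65.41955, so x* = 184/(13.75 + 1.7·65.41955) = 1.4724 and y* = 65.41955·1.4724 = 96.3259.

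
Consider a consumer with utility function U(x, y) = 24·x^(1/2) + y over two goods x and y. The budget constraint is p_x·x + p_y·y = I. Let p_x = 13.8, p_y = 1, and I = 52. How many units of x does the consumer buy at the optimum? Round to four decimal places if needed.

x* = 0.7561

Plugging in: x* = (12·1/13.8)² = 0.7561.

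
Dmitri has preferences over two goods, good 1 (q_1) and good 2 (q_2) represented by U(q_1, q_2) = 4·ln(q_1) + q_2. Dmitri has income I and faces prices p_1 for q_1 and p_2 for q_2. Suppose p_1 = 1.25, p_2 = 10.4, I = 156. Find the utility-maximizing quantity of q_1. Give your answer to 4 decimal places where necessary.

q_1* = 33.28

MU_q_1 = 4/q_1, MU_q_2 = 1. Tangency: 4/q_1 = p_1/p_2.
So q_1*(p_1,p_2) = 4·p_2/p_1, independent of income; and q_2* = (I − 4·p_2)/p_2.
At the given prices: q_1* = 4·10.4/1.25 = 33.28.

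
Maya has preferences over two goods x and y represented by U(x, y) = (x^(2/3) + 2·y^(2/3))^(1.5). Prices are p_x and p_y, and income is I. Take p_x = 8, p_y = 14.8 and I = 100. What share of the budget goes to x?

share on x = 0.2996

MU_x ∝ x^(-1/3), MU_y ∝ 2·y^(-1/3), so MRS = (1/2)·(y/x)^(1/3) = p_x/p_y.
Hence y/x = (2·p_x/p_y)^(1/(1/3)), i.e. raised to the 3 power.
With the ratio pinned down, the budget gives x* = I/(p_x + p_y·(y/x)) and y* = (y/x)·x*.
Numerically y/x = 1.263499, so x* = 100/(8 + 14.8·1.263499) = 3.7453 and y* = 1.263499·3.7453 = 4.7322.
Expenditure on x: 8·3.7453 = 29.9628; share = 0.2996.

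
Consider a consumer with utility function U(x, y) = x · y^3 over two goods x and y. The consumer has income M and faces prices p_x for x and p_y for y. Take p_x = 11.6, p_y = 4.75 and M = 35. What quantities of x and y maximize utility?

x* = 0.7543, y* = 5.5263

MU_x/MU_y = (y)/(3·x); tangency sets this equal to p_x/p_y.
Rearranging, p_y·y = 3·p_x·x. Substituting into the budget gives p_x·x·(1 + 3) = M.
Demand: x*(p_x,p_y,M) = 0.25·M/p_x and y* = 0.75·M/p_y.
At p_x=11.6, p_y=4.75, M=35: x* = 0.25·35/11.6 = 0.7543, y* = 5.5263.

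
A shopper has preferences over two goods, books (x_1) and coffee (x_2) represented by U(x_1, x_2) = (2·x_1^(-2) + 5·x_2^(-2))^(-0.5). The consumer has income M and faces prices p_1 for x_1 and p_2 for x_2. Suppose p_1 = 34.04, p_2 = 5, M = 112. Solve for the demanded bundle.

x_1* = 2.388, x_2* = 6.1426

From the CES first-order condition, (2/5)·(x_2/x_1)^(3) = p_1/p_2.
Hence x_2/x_1 = ((5/2)·p_1/p_2)^(1/(3)), i.e. raised to the 1/3 power.
With the ratio pinned down, the budget gives x_1* = M/(p_1 + p_2·(x_2/x_1)) and x_2* = (x_2/x_1)·x_1*.
Numerically x_2/x_1 = 2.57229, so x_1* = 112/(34.04 + 5·2.57229) = 2.388 and x_2* = 2.57229·2.388 = 6.1426.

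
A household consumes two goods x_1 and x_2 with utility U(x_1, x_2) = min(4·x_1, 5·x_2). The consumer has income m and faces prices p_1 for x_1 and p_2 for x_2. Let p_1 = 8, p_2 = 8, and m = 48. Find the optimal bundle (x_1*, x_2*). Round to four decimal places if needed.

Leontief preferences: the optimum is at the kink where x_1/5 = x_2/4, i.e. x_2 = (4/5)·x_1.
Budget: p_1·x_1 + p_2·(4/5)·x_1 = m, so (5·p_1 + 4·p_2)·x_1 = 5·m.
Demand: x_1*(p_1,p_2,m) = 5·m/(5·p_1 + 4·p_2), x_2* = 4·m/(5·p_1 + 4·p_2).
Here 5·8 + 4·8 = 72, giving x_1* = 3.3333 and x_2* = 2.6667.

x_1* = 3.3333, x_2* = 2.6667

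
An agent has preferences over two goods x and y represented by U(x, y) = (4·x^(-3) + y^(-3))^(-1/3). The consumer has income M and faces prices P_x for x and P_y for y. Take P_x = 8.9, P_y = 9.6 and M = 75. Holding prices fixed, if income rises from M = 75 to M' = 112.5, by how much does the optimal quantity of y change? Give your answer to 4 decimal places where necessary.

From the CES first-order condition, 4·(y/x)^(4) = P_x/P_y.
Solve for the ratio: y/x = [(1/4)·P_x/P_y]^(0.25).
With the ratio pinned down, the budget gives x* = M/(P_x + P_y·(y/x)) and y* = (y/x)·x*.
Numerically y/x = 0.693849, so x* = 75/(8.9 + 9.6·0.693849) = 4.8198 and y* = 0.693849·4.8198 = 3.3442.
At M' = 112.5: y* = 5.0163. Change: 5.0163 − 3.3442 = 1.6721.

Δy* = 1.6721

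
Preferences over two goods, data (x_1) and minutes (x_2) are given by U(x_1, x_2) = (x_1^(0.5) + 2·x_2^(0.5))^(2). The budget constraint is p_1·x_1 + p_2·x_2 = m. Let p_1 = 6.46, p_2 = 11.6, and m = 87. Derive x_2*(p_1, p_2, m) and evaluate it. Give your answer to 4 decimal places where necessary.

MRS = MU_x_1/MU_x_2 = (1/2)·(x_2/x_1)^(0.5). Set equal to p_1/p_2.
Solve for the ratio: x_2/x_1 = [2·p_1/p_2]^(2).
With the ratio pinned down, the budget gives x_1* = m/(p_1 + p_2·(x_2/x_1)) and x_2* = (x_2/x_1)·x_1*.
Numerically x_2/x_1 = 1.240535, so x_1* = 87/(6.46 + 11.6·1.240535) = 4.1726 and x_2* = 1.240535·4.1726 = 5.1763.

x_2* = 5.1763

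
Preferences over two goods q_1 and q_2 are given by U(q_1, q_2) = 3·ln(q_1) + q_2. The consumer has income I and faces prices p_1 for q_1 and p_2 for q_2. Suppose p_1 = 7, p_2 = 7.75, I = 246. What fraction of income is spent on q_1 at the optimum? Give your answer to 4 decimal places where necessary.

share on q_1 = 0.0945

Set MRS = p_1/p_2: (3/q_1)/1 = p_1/p_2.
So q_1*(p_1,p_2) = 3·p_2/p_1, independent of income; and q_2* = (I − 3·p_2)/p_2.
At the given prices: q_1* = 3·7.75/7 = 3.3214, and q_2* = 28.7419.
Expenditure on q_1: 7·3.3214 = 23.25; share = 0.0945.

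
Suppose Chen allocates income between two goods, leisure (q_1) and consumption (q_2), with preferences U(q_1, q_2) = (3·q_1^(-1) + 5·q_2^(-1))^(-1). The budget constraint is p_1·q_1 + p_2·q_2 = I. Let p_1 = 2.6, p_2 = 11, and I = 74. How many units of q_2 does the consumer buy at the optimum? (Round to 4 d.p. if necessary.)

q_2* = 4.8869

MRS = MU_q_1/MU_q_2 = (3/5)·(q_2/q_1)^(2). Set equal to p_1/p_2.
Solve for the ratio: q_2/q_1 = [(5/3)·p_1/p_2]^(0.5).
With the ratio pinned down, the budget gives q_1* = I/(p_1 + p_2·(q_2/q_1)) and q_2* = (q_2/q_1)·q_1*.
Numerically q_2/q_1 = 0.627646, so q_1* = 74/(2.6 + 11·0.627646) = 7.7861 and q_2* = 0.627646·7.7861 = 4.8869.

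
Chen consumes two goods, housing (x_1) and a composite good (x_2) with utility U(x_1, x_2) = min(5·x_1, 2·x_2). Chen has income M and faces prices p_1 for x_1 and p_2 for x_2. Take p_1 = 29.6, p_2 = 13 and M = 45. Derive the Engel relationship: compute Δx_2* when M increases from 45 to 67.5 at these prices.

Δx_2* = 0.9058

Leontief preferences: the optimum is at the kink where x_1/2 = x_2/5, i.e. x_2 = (5/2)·x_1.
Budget: p_1·x_1 + p_2·(5/2)·x_1 = M, so (2·p_1 + 5·p_2)·x_1 = 2·M.
Demand: x_1*(p_1,p_2,M) = 2·M/(2·p_1 + 5·p_2), x_2* = 5·M/(2·p_1 + 5·p_2).
Here 2·29.6 + 5·13 = 124.2, giving x_2* = 1.8116.
At M' = 67.5: x_2* = 2.7174. Change: 2.7174 − 1.8116 = 0.9058.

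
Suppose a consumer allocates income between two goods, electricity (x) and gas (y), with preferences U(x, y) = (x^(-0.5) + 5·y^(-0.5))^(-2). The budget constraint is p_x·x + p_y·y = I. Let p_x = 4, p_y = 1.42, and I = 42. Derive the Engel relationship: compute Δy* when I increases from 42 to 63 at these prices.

Δy* = 9.9722

From the CES first-order condition, (1/5)·(y/x)^(1.5) = p_x/p_y.
Hence y/x = (5·p_x/p_y)^(1/(1.5)), i.e. raised to the 2/3 power.
With the ratio pinned down, the budget gives x* = I/(p_x + p_y·(y/x)) and y* = (y/x)·x*.
Numerically y/x = 5.832138, so x* = 42/(4 + 1.42·5.832138) = 3.4197 and y* = 5.832138·3.4197 = 19.9444.
At I' = 63: y* = 29.9166. Change: 29.9166 − 19.9444 = 9.9722.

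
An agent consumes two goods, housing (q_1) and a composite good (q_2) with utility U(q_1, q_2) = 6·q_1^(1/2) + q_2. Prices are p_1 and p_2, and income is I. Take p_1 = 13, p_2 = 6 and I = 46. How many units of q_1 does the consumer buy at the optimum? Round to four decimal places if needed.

q_1* = 1.9172

Utility is quasi-linear in q_2; the FOC for q_1 is 3/√q_1 = p_1/p_2.
Solve: √q_1 = 3·p_2/p_1, so q_1*(p_1,p_2) = (3·p_2/p_1)², and q_2* = (I − p_1·q_1*)/p_2.
Plugging in: q_1* = (3·6/13)² = 1.9172.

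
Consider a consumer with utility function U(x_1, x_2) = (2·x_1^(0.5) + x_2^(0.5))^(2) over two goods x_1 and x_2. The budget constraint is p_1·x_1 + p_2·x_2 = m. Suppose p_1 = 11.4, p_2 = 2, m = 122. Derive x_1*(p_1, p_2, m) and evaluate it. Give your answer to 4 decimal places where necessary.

x_1* = 4.4131

MU_x_1 ∝ 2·x_1^(-0.5), MU_x_2 ∝ x_2^(-0.5), so MRS = 2·(x_2/x_1)^(0.5) = p_1/p_2.
Hence x_2/x_1 = ((1/2)·p_1/p_2)^(1/(0.5)), i.e. raised to the 2 power.
With the ratio pinned down, the budget gives x_1* = m/(p_1 + p_2·(x_2/x_1)) and x_2* = (x_2/x_1)·x_1*.
Numerically x_2/x_1 = 8.1225, so x_1* = 122/(11.4 + 2·8.1225) = 4.4131.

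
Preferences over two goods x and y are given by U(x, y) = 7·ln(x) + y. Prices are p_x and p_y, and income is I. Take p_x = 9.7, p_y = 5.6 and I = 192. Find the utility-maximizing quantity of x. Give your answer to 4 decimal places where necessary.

Set MRS = p_x/p_y: (7/x)/1 = p_x/p_y.
So x*(p_x,p_y) = 7·p_y/p_x, independent of income; and y* = (I − 7·p_y)/p_y.
At the given prices: x* = 7·5.6/9.7 = 4.0412.

x* = 4.0412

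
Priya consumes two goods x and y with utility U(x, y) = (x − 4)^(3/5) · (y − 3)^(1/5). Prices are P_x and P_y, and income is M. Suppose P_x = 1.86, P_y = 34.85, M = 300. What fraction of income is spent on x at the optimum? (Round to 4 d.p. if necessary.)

share on x = 0.4948

MRS = 3·(y−3)/(x−4). Tangency with P_x/P_y gives y−3 = (1/3)·(P_x/P_y)·(x−4).
Substituting into the budget: x* = 4 + 0.75·(M − 4·P_x − 3·P_y)/P_x, and y* = 3 + 0.25·(…)/P_y.
Discretionary income = 300 − 4·1.86 − 3·34.85 = 188.01; x* = 4 + 0.75·188.01/1.86 = 79.8105; y* = 3 + 0.25·188.01/34.85 = 4.3487.
Expenditure on x: 1.86·79.8105 = 148.4475; share = 0.4948.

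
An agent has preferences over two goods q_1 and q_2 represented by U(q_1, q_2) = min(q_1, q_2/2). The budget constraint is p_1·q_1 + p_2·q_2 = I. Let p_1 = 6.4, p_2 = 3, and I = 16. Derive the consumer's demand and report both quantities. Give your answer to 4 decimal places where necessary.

Leontief preferences: the optimum is at the kink where q_1/1 = q_2/2, i.e. q_2 = 2·q_1.
Budget: p_1·q_1 + p_2·2·q_1 = I, so (p_1 + 2·p_2)·q_1 = I.
Demand: q_1*(p_1,p_2,I) = I/(p_1 + 2·p_2), q_2* = 2·I/(p_1 + 2·p_2).
Here 6.4 + 2·3 = 12.4, giving q_1* = 1.2903 and q_2* = 2.5806.

q_1* = 1.2903, q_2* = 2.5806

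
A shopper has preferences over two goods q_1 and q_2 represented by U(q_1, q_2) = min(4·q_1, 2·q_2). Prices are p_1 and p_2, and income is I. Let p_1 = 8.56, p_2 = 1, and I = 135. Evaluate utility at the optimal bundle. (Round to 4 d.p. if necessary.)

V = 51.1364

Leontief preferences: the optimum is at the kink where q_1/2 = q_2/4, i.e. q_2 = 2·q_1.
Budget: p_1·q_1 + p_2·2·q_1 = I, so (2·p_1 + 4·p_2)·q_1 = 2·I.
Demand: q_1*(p_1,p_2,I) = 2·I/(2·p_1 + 4·p_2), q_2* = 4·I/(2·p_1 + 4·p_2).
Here 2·8.56 + 4·1 = 21.12, giving q_1* = 12.7841 and q_2* = 25.5682.
Utility at the optimum: U(12.7841, 25.5682) = 51.1364.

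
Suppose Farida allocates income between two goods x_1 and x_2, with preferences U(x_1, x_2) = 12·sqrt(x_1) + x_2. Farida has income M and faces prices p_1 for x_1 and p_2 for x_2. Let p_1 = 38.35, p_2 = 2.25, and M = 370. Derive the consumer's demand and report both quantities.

x_1* = 0.1239, x_2* = 162.3323

Utility is quasi-linear in x_2; the FOC for x_1 is 6/√x_1 = p_1/p_2.
Thus x_1* = (6·p_2/p_1)² — independent of M — with the rest of income spent on x_2.
Plugging in: x_1* = (6·2.25/38.35)² = 0.1239, x_2* = 162.3323.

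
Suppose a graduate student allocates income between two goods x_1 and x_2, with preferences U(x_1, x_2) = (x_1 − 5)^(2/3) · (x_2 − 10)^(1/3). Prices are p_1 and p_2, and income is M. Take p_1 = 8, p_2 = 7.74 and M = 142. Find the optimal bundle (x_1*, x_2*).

x_1* = 7.05, x_2* = 11.0594

MRS = 2·(x_2−10)/(x_1−5). Tangency with p_1/p_2 gives x_2−10 = (1/2)·(p_1/p_2)·(x_1−5).
After buying the subsistence bundle (5, 10), a share 2/3 of the remaining income goes to x_1: x_1* = 5 + 2/3·(M − 5p_1 − 10p_2)/p_1.
Discretionary income = 142 − 5·8 − 10·7.74 = 24.6; x_1* = 5 + 2/3·24.6/8 = 7.05; x_2* = 10 + 1/3·24.6/7.74 = 11.0594.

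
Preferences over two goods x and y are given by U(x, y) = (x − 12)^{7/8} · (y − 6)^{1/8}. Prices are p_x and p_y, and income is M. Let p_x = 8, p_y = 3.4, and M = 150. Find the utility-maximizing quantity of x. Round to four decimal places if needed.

x* = 15.675

Let x' = x−12, y' = y−6. MRS = 7·y'/x' = p_x/p_y.
After buying the subsistence bundle (12, 6), a share 0.875 of the remaining income goes to x: x* = 12 + 0.875·(M − 12p_x − 6p_y)/p_x.
Discretionary income = 150 − 12·8 − 6·3.4 = 33.6; x* = 12 + 0.875·33.6/8 = 15.675.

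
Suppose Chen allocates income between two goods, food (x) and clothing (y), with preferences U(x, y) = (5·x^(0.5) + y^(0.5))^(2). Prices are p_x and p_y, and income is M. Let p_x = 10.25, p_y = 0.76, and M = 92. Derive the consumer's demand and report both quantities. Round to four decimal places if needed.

x* = 5.8303, y* = 42.4202

From the CES first-order condition, 5·(y/x)^(0.5) = p_x/p_y.
Solve for the ratio: y/x = [(1/5)·p_x/p_y]^(2).
Substitute y = (y/x)·x into the budget: x* = M/(p_x + p_y·(y/x)).
Numerically y/x = 7.275796, so x* = 92/(10.25 + 0.76·7.275796) = 5.8303 and y* = 7.275796·5.8303 = 42.4202.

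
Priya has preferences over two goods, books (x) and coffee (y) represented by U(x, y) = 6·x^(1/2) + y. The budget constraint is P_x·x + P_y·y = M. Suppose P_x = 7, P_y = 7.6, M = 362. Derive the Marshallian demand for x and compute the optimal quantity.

x* = 10.609

Plugging in: x* = (3·7.6/7)² = 10.609.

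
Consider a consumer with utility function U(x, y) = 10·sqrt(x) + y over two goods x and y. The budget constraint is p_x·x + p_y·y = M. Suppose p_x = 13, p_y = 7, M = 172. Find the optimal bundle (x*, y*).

x* = 7.2485, y* = 11.1099

Utility is quasi-linear in y; the FOC for x is 5/√x = p_x/p_y.
Solve: √x = 5·p_y/p_x, so x*(p_x,p_y) = (5·p_y/p_x)², and y* = (M − p_x·x*)/p_y.
Plugging in: x* = (5·7/13)² = 7.2485, y* = 11.1099.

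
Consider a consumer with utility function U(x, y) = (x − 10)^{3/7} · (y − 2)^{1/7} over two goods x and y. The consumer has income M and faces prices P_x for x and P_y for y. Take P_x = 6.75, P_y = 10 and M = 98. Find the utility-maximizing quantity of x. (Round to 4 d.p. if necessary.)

MRS = 3·(y−2)/(x−10). Tangency with P_x/P_y gives y−2 = (1/3)·(P_x/P_y)·(x−10).
Substituting into the budget: x* = 10 + 0.75·(M − 10·P_x − 2·P_y)/P_x, and y* = 2 + 0.25·(…)/P_y.
Discretionary income = 98 − 10·6.75 − 2·10 = 10.5; x* = 10 + 0.75·10.5/6.75 = 11.1667.

x* = 11.1667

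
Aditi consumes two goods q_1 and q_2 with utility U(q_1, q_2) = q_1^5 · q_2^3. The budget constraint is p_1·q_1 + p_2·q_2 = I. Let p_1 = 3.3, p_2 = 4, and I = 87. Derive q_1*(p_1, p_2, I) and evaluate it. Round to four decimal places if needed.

Tangency: MRS = (5/3)·q_2/q_1 = p_1/p_2.
Rearranging, p_2·q_2 = (3/5)·p_1·q_1. Substituting into the budget gives p_1·q_1·(1 + (3/5)) = I.
Demand: q_1*(p_1,p_2,I) = 0.625·I/p_1 and q_2* = 0.375·I/p_2.
At p_1=3.3, p_2=4, I=87: q_1* = 0.625·87/3.3 = 16.4773.

q_1* = 16.4773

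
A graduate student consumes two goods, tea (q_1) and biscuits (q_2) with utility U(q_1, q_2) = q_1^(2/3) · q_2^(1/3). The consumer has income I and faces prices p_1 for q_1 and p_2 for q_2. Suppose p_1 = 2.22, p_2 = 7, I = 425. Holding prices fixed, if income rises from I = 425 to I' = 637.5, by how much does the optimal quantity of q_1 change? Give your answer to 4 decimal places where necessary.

Δq_1* = 63.8138

Demand: q_1*(p_1,p_2,I) = 2/3·I/p_1 and q_2* = 1/3·I/p_2.
At p_1=2.22, p_2=7, I=425: q_1* = 2/3·425/2.22 = 127.6276.
At I' = 637.5: q_1* = 191.4414. Change: 191.4414 − 127.6276 = 63.8138.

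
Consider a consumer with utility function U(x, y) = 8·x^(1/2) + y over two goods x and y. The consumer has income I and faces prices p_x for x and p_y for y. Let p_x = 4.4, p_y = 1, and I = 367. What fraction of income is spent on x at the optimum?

share on x = 0.0099

Utility is quasi-linear in y; the FOC for x is 4/√x = p_x/p_y.
Thus x* = (4·p_y/p_x)² — independent of I — with the rest of income spent on y.
Plugging in: x* = (4·1/4.4)² = 0.8264, y* = 363.3636.
Expenditure on x: 4.4·0.8264 = 3.6364; share = 0.0099.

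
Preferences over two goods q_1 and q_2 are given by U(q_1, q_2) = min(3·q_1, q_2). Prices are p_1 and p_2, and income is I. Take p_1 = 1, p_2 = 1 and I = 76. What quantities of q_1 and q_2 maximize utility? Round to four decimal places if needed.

q_1* = 19, q_2* = 57

Leontief preferences: the optimum is at the kink where q_1/1 = q_2/3, i.e. q_2 = 3·q_1.
Budget: p_1·q_1 + p_2·3·q_1 = I, so (p_1 + 3·p_2)·q_1 = I.
Demand: q_1*(p_1,p_2,I) = I/(p_1 + 3·p_2), q_2* = 3·I/(p_1 + 3·p_2).
Here 1 + 3·1 = 4, giving q_1* = 19 and q_2* = 57.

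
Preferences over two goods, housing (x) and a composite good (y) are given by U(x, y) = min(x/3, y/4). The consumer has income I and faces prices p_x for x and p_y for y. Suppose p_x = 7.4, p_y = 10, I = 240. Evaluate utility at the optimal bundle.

V = 3.8585

Leontief preferences: the optimum is at the kink where x/3 = y/4, i.e. y = (4/3)·x.
Budget: p_x·x + p_y·(4/3)·x = I, so (3·p_x + 4·p_y)·x = 3·I.
Demand: x*(p_x,p_y,I) = 3·I/(3·p_x + 4·p_y), y* = 4·I/(3·p_x + 4·p_y).
Here 3·7.4 + 4·10 = 62.2, giving x* = 11.5756 and y* = 15.4341.
Utility at the optimum: U(11.5756, 15.4341) = 3.8585.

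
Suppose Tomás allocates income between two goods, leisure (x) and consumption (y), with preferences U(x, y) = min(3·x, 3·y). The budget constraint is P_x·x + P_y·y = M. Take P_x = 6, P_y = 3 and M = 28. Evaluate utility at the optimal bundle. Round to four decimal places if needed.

V = 9.3333

Leontief preferences: the optimum is at the kink where x/3 = y/3, i.e. y = x.
Budget: P_x·x + P_y·x = M, so (3·P_x + 3·P_y)·x = 3·M.
Demand: x*(P_x,P_y,M) = 3·M/(3·P_x + 3·P_y), y* = 3·M/(3·P_x + 3·P_y).
Here 3·6 + 3·3 = 27, giving x* = 3.1111 and y* = 3.1111.
Utility at the optimum: U(3.1111, 3.1111) = 9.3333.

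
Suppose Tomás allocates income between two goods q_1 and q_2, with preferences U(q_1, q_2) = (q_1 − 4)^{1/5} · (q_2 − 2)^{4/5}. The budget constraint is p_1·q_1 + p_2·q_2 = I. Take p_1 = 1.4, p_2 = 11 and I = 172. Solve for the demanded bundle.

q_1* = 24.6286, q_2* = 12.5018

MRS = (1/4)·(q_2−2)/(q_1−4). Tangency with p_1/p_2 gives q_2−2 = 4·(p_1/p_2)·(q_1−4).
After buying the subsistence bundle (4, 2), a share 0.2 of the remaining income goes to q_1: q_1* = 4 + 0.2·(I − 4p_1 − 2p_2)/p_1.
Discretionary income = 172 − 4·1.4 − 2·11 = 144.4; q_1* = 4 + 0.2·144.4/1.4 = 24.6286; q_2* = 2 + 0.8·144.4/11 = 12.5018.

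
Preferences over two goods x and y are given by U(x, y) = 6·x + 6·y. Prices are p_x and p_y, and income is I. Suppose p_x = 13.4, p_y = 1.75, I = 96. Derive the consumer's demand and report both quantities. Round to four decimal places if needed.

Perfect substitutes: compare marginal utility per dollar. 6/p_x vs 6/p_y → 0.4478 vs 3.4286.
y gives more utility per dollar, so spend all income on y: y* = I/p_y, x* = 0.
Numerically: x* = 0, y* = 54.8571.

x* = 0, y* = 54.8571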